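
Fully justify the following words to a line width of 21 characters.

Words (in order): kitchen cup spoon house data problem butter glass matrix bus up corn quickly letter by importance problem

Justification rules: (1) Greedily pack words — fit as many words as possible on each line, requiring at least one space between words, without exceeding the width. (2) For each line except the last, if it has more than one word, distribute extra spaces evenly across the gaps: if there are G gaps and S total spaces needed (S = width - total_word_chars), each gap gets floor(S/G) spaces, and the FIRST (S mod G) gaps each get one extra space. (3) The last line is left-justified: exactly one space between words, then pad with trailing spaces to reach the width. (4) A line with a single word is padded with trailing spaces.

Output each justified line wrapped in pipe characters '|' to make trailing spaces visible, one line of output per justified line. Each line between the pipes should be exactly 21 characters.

Answer: |kitchen   cup   spoon|
|house   data  problem|
|butter  glass  matrix|
|bus  up  corn quickly|
|letter  by importance|
|problem              |

Derivation:
Line 1: ['kitchen', 'cup', 'spoon'] (min_width=17, slack=4)
Line 2: ['house', 'data', 'problem'] (min_width=18, slack=3)
Line 3: ['butter', 'glass', 'matrix'] (min_width=19, slack=2)
Line 4: ['bus', 'up', 'corn', 'quickly'] (min_width=19, slack=2)
Line 5: ['letter', 'by', 'importance'] (min_width=20, slack=1)
Line 6: ['problem'] (min_width=7, slack=14)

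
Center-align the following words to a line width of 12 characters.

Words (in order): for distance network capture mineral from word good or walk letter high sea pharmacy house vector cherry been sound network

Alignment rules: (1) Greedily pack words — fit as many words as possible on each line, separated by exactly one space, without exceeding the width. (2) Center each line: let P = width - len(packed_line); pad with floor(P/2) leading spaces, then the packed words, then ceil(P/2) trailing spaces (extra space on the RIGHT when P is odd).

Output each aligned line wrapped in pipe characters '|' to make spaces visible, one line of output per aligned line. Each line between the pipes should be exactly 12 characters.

Answer: |for distance|
|  network   |
|  capture   |
|mineral from|
|word good or|
|walk letter |
|  high sea  |
|  pharmacy  |
|house vector|
|cherry been |
|   sound    |
|  network   |

Derivation:
Line 1: ['for', 'distance'] (min_width=12, slack=0)
Line 2: ['network'] (min_width=7, slack=5)
Line 3: ['capture'] (min_width=7, slack=5)
Line 4: ['mineral', 'from'] (min_width=12, slack=0)
Line 5: ['word', 'good', 'or'] (min_width=12, slack=0)
Line 6: ['walk', 'letter'] (min_width=11, slack=1)
Line 7: ['high', 'sea'] (min_width=8, slack=4)
Line 8: ['pharmacy'] (min_width=8, slack=4)
Line 9: ['house', 'vector'] (min_width=12, slack=0)
Line 10: ['cherry', 'been'] (min_width=11, slack=1)
Line 11: ['sound'] (min_width=5, slack=7)
Line 12: ['network'] (min_width=7, slack=5)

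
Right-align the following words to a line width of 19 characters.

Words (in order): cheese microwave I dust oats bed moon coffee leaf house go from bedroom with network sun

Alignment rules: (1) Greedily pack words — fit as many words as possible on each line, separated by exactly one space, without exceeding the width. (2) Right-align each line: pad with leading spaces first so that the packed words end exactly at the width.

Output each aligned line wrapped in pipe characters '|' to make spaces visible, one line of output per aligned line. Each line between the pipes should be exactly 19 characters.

Answer: | cheese microwave I|
| dust oats bed moon|
|  coffee leaf house|
|    go from bedroom|
|   with network sun|

Derivation:
Line 1: ['cheese', 'microwave', 'I'] (min_width=18, slack=1)
Line 2: ['dust', 'oats', 'bed', 'moon'] (min_width=18, slack=1)
Line 3: ['coffee', 'leaf', 'house'] (min_width=17, slack=2)
Line 4: ['go', 'from', 'bedroom'] (min_width=15, slack=4)
Line 5: ['with', 'network', 'sun'] (min_width=16, slack=3)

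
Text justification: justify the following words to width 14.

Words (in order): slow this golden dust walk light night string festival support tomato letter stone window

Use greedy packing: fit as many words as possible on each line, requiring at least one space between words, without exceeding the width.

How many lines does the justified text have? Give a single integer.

Answer: 8

Derivation:
Line 1: ['slow', 'this'] (min_width=9, slack=5)
Line 2: ['golden', 'dust'] (min_width=11, slack=3)
Line 3: ['walk', 'light'] (min_width=10, slack=4)
Line 4: ['night', 'string'] (min_width=12, slack=2)
Line 5: ['festival'] (min_width=8, slack=6)
Line 6: ['support', 'tomato'] (min_width=14, slack=0)
Line 7: ['letter', 'stone'] (min_width=12, slack=2)
Line 8: ['window'] (min_width=6, slack=8)
Total lines: 8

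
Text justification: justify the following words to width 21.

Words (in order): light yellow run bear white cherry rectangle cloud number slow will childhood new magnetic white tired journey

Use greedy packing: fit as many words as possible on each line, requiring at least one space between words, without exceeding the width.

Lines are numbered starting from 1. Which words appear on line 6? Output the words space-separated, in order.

Line 1: ['light', 'yellow', 'run', 'bear'] (min_width=21, slack=0)
Line 2: ['white', 'cherry'] (min_width=12, slack=9)
Line 3: ['rectangle', 'cloud'] (min_width=15, slack=6)
Line 4: ['number', 'slow', 'will'] (min_width=16, slack=5)
Line 5: ['childhood', 'new'] (min_width=13, slack=8)
Line 6: ['magnetic', 'white', 'tired'] (min_width=20, slack=1)
Line 7: ['journey'] (min_width=7, slack=14)

Answer: magnetic white tired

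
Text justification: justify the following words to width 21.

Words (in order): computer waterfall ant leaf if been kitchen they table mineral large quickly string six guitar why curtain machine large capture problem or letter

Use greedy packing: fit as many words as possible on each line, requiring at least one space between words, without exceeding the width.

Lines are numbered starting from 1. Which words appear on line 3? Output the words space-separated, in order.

Answer: kitchen they table

Derivation:
Line 1: ['computer', 'waterfall'] (min_width=18, slack=3)
Line 2: ['ant', 'leaf', 'if', 'been'] (min_width=16, slack=5)
Line 3: ['kitchen', 'they', 'table'] (min_width=18, slack=3)
Line 4: ['mineral', 'large', 'quickly'] (min_width=21, slack=0)
Line 5: ['string', 'six', 'guitar', 'why'] (min_width=21, slack=0)
Line 6: ['curtain', 'machine', 'large'] (min_width=21, slack=0)
Line 7: ['capture', 'problem', 'or'] (min_width=18, slack=3)
Line 8: ['letter'] (min_width=6, slack=15)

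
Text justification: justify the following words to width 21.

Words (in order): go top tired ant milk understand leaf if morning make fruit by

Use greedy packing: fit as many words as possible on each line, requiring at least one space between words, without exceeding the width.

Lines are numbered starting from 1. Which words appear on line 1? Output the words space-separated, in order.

Answer: go top tired ant milk

Derivation:
Line 1: ['go', 'top', 'tired', 'ant', 'milk'] (min_width=21, slack=0)
Line 2: ['understand', 'leaf', 'if'] (min_width=18, slack=3)
Line 3: ['morning', 'make', 'fruit', 'by'] (min_width=21, slack=0)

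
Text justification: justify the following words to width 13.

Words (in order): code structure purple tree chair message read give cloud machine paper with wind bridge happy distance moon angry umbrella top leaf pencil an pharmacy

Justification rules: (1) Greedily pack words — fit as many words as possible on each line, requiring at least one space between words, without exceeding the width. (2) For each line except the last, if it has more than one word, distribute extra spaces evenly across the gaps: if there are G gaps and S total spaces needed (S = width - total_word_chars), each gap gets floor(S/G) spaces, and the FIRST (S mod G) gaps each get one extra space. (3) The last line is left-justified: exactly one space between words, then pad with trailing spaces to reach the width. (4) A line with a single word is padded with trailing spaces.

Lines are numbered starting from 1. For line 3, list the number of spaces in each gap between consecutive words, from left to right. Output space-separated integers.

Line 1: ['code'] (min_width=4, slack=9)
Line 2: ['structure'] (min_width=9, slack=4)
Line 3: ['purple', 'tree'] (min_width=11, slack=2)
Line 4: ['chair', 'message'] (min_width=13, slack=0)
Line 5: ['read', 'give'] (min_width=9, slack=4)
Line 6: ['cloud', 'machine'] (min_width=13, slack=0)
Line 7: ['paper', 'with'] (min_width=10, slack=3)
Line 8: ['wind', 'bridge'] (min_width=11, slack=2)
Line 9: ['happy'] (min_width=5, slack=8)
Line 10: ['distance', 'moon'] (min_width=13, slack=0)
Line 11: ['angry'] (min_width=5, slack=8)
Line 12: ['umbrella', 'top'] (min_width=12, slack=1)
Line 13: ['leaf', 'pencil'] (min_width=11, slack=2)
Line 14: ['an', 'pharmacy'] (min_width=11, slack=2)

Answer: 3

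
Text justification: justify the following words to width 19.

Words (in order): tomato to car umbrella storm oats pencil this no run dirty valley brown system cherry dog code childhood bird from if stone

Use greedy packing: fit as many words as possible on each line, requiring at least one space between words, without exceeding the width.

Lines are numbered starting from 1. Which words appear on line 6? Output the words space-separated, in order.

Line 1: ['tomato', 'to', 'car'] (min_width=13, slack=6)
Line 2: ['umbrella', 'storm', 'oats'] (min_width=19, slack=0)
Line 3: ['pencil', 'this', 'no', 'run'] (min_width=18, slack=1)
Line 4: ['dirty', 'valley', 'brown'] (min_width=18, slack=1)
Line 5: ['system', 'cherry', 'dog'] (min_width=17, slack=2)
Line 6: ['code', 'childhood', 'bird'] (min_width=19, slack=0)
Line 7: ['from', 'if', 'stone'] (min_width=13, slack=6)

Answer: code childhood bird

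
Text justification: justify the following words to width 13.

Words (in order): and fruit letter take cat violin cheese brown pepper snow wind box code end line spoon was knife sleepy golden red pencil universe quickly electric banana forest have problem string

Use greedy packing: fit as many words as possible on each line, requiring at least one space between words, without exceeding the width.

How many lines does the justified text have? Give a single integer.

Line 1: ['and', 'fruit'] (min_width=9, slack=4)
Line 2: ['letter', 'take'] (min_width=11, slack=2)
Line 3: ['cat', 'violin'] (min_width=10, slack=3)
Line 4: ['cheese', 'brown'] (min_width=12, slack=1)
Line 5: ['pepper', 'snow'] (min_width=11, slack=2)
Line 6: ['wind', 'box', 'code'] (min_width=13, slack=0)
Line 7: ['end', 'line'] (min_width=8, slack=5)
Line 8: ['spoon', 'was'] (min_width=9, slack=4)
Line 9: ['knife', 'sleepy'] (min_width=12, slack=1)
Line 10: ['golden', 'red'] (min_width=10, slack=3)
Line 11: ['pencil'] (min_width=6, slack=7)
Line 12: ['universe'] (min_width=8, slack=5)
Line 13: ['quickly'] (min_width=7, slack=6)
Line 14: ['electric'] (min_width=8, slack=5)
Line 15: ['banana', 'forest'] (min_width=13, slack=0)
Line 16: ['have', 'problem'] (min_width=12, slack=1)
Line 17: ['string'] (min_width=6, slack=7)
Total lines: 17

Answer: 17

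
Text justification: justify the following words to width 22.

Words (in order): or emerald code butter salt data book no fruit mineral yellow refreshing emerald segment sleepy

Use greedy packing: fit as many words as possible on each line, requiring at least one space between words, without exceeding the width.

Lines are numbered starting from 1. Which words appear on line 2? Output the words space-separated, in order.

Answer: salt data book no

Derivation:
Line 1: ['or', 'emerald', 'code', 'butter'] (min_width=22, slack=0)
Line 2: ['salt', 'data', 'book', 'no'] (min_width=17, slack=5)
Line 3: ['fruit', 'mineral', 'yellow'] (min_width=20, slack=2)
Line 4: ['refreshing', 'emerald'] (min_width=18, slack=4)
Line 5: ['segment', 'sleepy'] (min_width=14, slack=8)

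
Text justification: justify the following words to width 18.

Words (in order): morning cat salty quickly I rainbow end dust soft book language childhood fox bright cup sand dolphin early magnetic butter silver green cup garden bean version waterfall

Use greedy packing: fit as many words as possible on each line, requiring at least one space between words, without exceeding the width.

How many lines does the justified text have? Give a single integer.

Answer: 10

Derivation:
Line 1: ['morning', 'cat', 'salty'] (min_width=17, slack=1)
Line 2: ['quickly', 'I', 'rainbow'] (min_width=17, slack=1)
Line 3: ['end', 'dust', 'soft', 'book'] (min_width=18, slack=0)
Line 4: ['language', 'childhood'] (min_width=18, slack=0)
Line 5: ['fox', 'bright', 'cup'] (min_width=14, slack=4)
Line 6: ['sand', 'dolphin', 'early'] (min_width=18, slack=0)
Line 7: ['magnetic', 'butter'] (min_width=15, slack=3)
Line 8: ['silver', 'green', 'cup'] (min_width=16, slack=2)
Line 9: ['garden', 'bean'] (min_width=11, slack=7)
Line 10: ['version', 'waterfall'] (min_width=17, slack=1)
Total lines: 10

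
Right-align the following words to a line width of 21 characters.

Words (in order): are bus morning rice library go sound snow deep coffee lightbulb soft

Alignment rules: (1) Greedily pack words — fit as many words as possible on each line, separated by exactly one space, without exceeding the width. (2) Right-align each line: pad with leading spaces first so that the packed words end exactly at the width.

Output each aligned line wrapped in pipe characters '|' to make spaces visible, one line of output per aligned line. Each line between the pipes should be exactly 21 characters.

Line 1: ['are', 'bus', 'morning', 'rice'] (min_width=20, slack=1)
Line 2: ['library', 'go', 'sound', 'snow'] (min_width=21, slack=0)
Line 3: ['deep', 'coffee', 'lightbulb'] (min_width=21, slack=0)
Line 4: ['soft'] (min_width=4, slack=17)

Answer: | are bus morning rice|
|library go sound snow|
|deep coffee lightbulb|
|                 soft|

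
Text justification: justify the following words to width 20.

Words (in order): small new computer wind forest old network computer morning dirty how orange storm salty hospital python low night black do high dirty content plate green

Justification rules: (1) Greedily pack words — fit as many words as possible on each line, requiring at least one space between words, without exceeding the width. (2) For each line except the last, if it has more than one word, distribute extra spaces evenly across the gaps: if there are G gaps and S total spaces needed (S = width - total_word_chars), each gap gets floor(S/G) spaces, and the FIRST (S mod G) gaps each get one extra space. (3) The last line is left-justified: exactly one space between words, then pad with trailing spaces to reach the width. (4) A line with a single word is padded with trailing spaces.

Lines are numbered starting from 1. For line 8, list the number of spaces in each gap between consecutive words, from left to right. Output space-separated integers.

Answer: 2 1

Derivation:
Line 1: ['small', 'new', 'computer'] (min_width=18, slack=2)
Line 2: ['wind', 'forest', 'old'] (min_width=15, slack=5)
Line 3: ['network', 'computer'] (min_width=16, slack=4)
Line 4: ['morning', 'dirty', 'how'] (min_width=17, slack=3)
Line 5: ['orange', 'storm', 'salty'] (min_width=18, slack=2)
Line 6: ['hospital', 'python', 'low'] (min_width=19, slack=1)
Line 7: ['night', 'black', 'do', 'high'] (min_width=19, slack=1)
Line 8: ['dirty', 'content', 'plate'] (min_width=19, slack=1)
Line 9: ['green'] (min_width=5, slack=15)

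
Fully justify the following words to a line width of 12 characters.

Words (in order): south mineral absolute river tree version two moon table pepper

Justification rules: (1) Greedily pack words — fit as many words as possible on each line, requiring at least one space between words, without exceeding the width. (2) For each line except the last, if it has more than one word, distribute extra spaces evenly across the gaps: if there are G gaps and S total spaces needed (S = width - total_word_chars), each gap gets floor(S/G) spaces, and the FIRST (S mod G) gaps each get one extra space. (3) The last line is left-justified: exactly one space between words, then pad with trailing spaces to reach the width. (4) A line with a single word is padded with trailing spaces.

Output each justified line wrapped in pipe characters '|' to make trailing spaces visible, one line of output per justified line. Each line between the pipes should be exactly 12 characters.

Line 1: ['south'] (min_width=5, slack=7)
Line 2: ['mineral'] (min_width=7, slack=5)
Line 3: ['absolute'] (min_width=8, slack=4)
Line 4: ['river', 'tree'] (min_width=10, slack=2)
Line 5: ['version', 'two'] (min_width=11, slack=1)
Line 6: ['moon', 'table'] (min_width=10, slack=2)
Line 7: ['pepper'] (min_width=6, slack=6)

Answer: |south       |
|mineral     |
|absolute    |
|river   tree|
|version  two|
|moon   table|
|pepper      |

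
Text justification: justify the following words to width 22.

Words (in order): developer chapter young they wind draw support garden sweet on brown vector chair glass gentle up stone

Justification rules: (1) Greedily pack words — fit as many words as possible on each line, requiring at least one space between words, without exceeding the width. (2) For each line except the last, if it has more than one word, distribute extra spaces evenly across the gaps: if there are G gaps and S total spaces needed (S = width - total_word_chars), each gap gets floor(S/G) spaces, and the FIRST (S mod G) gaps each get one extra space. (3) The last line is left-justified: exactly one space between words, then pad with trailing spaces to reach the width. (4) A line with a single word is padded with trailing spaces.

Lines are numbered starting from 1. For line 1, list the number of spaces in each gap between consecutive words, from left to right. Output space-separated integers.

Line 1: ['developer', 'chapter'] (min_width=17, slack=5)
Line 2: ['young', 'they', 'wind', 'draw'] (min_width=20, slack=2)
Line 3: ['support', 'garden', 'sweet'] (min_width=20, slack=2)
Line 4: ['on', 'brown', 'vector', 'chair'] (min_width=21, slack=1)
Line 5: ['glass', 'gentle', 'up', 'stone'] (min_width=21, slack=1)

Answer: 6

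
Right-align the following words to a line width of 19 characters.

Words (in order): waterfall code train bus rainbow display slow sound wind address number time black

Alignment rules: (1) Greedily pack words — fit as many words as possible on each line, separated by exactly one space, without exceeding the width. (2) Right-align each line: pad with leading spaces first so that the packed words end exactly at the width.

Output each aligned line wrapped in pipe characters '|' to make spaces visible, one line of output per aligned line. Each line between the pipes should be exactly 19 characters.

Answer: |     waterfall code|
|  train bus rainbow|
| display slow sound|
|wind address number|
|         time black|

Derivation:
Line 1: ['waterfall', 'code'] (min_width=14, slack=5)
Line 2: ['train', 'bus', 'rainbow'] (min_width=17, slack=2)
Line 3: ['display', 'slow', 'sound'] (min_width=18, slack=1)
Line 4: ['wind', 'address', 'number'] (min_width=19, slack=0)
Line 5: ['time', 'black'] (min_width=10, slack=9)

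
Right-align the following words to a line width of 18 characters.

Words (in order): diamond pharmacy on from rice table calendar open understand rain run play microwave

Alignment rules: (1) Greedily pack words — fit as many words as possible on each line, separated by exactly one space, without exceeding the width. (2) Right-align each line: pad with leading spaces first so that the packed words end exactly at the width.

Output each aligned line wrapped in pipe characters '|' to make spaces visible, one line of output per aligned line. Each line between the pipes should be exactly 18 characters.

Line 1: ['diamond', 'pharmacy'] (min_width=16, slack=2)
Line 2: ['on', 'from', 'rice', 'table'] (min_width=18, slack=0)
Line 3: ['calendar', 'open'] (min_width=13, slack=5)
Line 4: ['understand', 'rain'] (min_width=15, slack=3)
Line 5: ['run', 'play', 'microwave'] (min_width=18, slack=0)

Answer: |  diamond pharmacy|
|on from rice table|
|     calendar open|
|   understand rain|
|run play microwave|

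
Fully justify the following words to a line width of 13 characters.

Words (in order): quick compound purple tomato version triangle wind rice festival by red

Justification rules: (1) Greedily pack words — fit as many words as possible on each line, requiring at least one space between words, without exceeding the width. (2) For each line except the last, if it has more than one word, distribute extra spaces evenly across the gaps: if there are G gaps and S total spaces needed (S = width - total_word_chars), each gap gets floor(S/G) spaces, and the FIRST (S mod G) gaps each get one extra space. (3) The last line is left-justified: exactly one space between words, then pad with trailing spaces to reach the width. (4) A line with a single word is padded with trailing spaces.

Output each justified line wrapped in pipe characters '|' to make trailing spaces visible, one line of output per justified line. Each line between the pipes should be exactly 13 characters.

Answer: |quick        |
|compound     |
|purple tomato|
|version      |
|triangle wind|
|rice festival|
|by red       |

Derivation:
Line 1: ['quick'] (min_width=5, slack=8)
Line 2: ['compound'] (min_width=8, slack=5)
Line 3: ['purple', 'tomato'] (min_width=13, slack=0)
Line 4: ['version'] (min_width=7, slack=6)
Line 5: ['triangle', 'wind'] (min_width=13, slack=0)
Line 6: ['rice', 'festival'] (min_width=13, slack=0)
Line 7: ['by', 'red'] (min_width=6, slack=7)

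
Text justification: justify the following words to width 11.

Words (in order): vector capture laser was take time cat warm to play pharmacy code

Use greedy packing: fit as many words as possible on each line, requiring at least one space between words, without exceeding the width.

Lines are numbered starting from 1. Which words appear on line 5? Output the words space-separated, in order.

Line 1: ['vector'] (min_width=6, slack=5)
Line 2: ['capture'] (min_width=7, slack=4)
Line 3: ['laser', 'was'] (min_width=9, slack=2)
Line 4: ['take', 'time'] (min_width=9, slack=2)
Line 5: ['cat', 'warm', 'to'] (min_width=11, slack=0)
Line 6: ['play'] (min_width=4, slack=7)
Line 7: ['pharmacy'] (min_width=8, slack=3)
Line 8: ['code'] (min_width=4, slack=7)

Answer: cat warm to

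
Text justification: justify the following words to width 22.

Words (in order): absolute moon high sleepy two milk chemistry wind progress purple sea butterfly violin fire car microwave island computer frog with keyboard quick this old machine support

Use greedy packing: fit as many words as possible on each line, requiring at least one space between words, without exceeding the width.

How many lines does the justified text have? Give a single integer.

Line 1: ['absolute', 'moon', 'high'] (min_width=18, slack=4)
Line 2: ['sleepy', 'two', 'milk'] (min_width=15, slack=7)
Line 3: ['chemistry', 'wind'] (min_width=14, slack=8)
Line 4: ['progress', 'purple', 'sea'] (min_width=19, slack=3)
Line 5: ['butterfly', 'violin', 'fire'] (min_width=21, slack=1)
Line 6: ['car', 'microwave', 'island'] (min_width=20, slack=2)
Line 7: ['computer', 'frog', 'with'] (min_width=18, slack=4)
Line 8: ['keyboard', 'quick', 'this'] (min_width=19, slack=3)
Line 9: ['old', 'machine', 'support'] (min_width=19, slack=3)
Total lines: 9

Answer: 9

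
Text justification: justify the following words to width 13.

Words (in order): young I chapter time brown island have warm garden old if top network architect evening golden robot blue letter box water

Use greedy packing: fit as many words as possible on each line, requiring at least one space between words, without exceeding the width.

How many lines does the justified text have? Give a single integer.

Answer: 11

Derivation:
Line 1: ['young', 'I'] (min_width=7, slack=6)
Line 2: ['chapter', 'time'] (min_width=12, slack=1)
Line 3: ['brown', 'island'] (min_width=12, slack=1)
Line 4: ['have', 'warm'] (min_width=9, slack=4)
Line 5: ['garden', 'old', 'if'] (min_width=13, slack=0)
Line 6: ['top', 'network'] (min_width=11, slack=2)
Line 7: ['architect'] (min_width=9, slack=4)
Line 8: ['evening'] (min_width=7, slack=6)
Line 9: ['golden', 'robot'] (min_width=12, slack=1)
Line 10: ['blue', 'letter'] (min_width=11, slack=2)
Line 11: ['box', 'water'] (min_width=9, slack=4)
Total lines: 11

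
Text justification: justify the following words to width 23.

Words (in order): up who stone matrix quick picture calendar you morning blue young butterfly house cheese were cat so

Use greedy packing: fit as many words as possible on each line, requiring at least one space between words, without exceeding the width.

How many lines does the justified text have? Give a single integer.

Line 1: ['up', 'who', 'stone', 'matrix'] (min_width=19, slack=4)
Line 2: ['quick', 'picture', 'calendar'] (min_width=22, slack=1)
Line 3: ['you', 'morning', 'blue', 'young'] (min_width=22, slack=1)
Line 4: ['butterfly', 'house', 'cheese'] (min_width=22, slack=1)
Line 5: ['were', 'cat', 'so'] (min_width=11, slack=12)
Total lines: 5

Answer: 5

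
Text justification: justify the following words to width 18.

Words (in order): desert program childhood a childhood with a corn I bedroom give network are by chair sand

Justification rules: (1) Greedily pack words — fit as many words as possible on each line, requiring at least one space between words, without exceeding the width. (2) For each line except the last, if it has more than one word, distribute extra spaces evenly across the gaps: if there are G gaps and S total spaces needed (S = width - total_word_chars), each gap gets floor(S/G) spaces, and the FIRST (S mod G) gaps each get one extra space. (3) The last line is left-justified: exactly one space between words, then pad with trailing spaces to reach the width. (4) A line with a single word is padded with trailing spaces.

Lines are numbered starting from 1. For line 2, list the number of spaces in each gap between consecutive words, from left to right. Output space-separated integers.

Line 1: ['desert', 'program'] (min_width=14, slack=4)
Line 2: ['childhood', 'a'] (min_width=11, slack=7)
Line 3: ['childhood', 'with', 'a'] (min_width=16, slack=2)
Line 4: ['corn', 'I', 'bedroom'] (min_width=14, slack=4)
Line 5: ['give', 'network', 'are'] (min_width=16, slack=2)
Line 6: ['by', 'chair', 'sand'] (min_width=13, slack=5)

Answer: 8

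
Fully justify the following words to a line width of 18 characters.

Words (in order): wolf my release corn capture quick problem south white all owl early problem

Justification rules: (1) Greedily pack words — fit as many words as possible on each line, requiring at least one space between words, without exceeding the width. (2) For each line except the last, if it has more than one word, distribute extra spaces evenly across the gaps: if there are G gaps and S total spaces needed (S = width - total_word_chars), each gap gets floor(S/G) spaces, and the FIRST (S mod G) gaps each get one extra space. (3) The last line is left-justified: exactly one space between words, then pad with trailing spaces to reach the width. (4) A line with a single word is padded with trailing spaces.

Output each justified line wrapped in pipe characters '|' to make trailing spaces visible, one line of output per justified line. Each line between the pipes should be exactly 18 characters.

Line 1: ['wolf', 'my', 'release'] (min_width=15, slack=3)
Line 2: ['corn', 'capture', 'quick'] (min_width=18, slack=0)
Line 3: ['problem', 'south'] (min_width=13, slack=5)
Line 4: ['white', 'all', 'owl'] (min_width=13, slack=5)
Line 5: ['early', 'problem'] (min_width=13, slack=5)

Answer: |wolf   my  release|
|corn capture quick|
|problem      south|
|white    all   owl|
|early problem     |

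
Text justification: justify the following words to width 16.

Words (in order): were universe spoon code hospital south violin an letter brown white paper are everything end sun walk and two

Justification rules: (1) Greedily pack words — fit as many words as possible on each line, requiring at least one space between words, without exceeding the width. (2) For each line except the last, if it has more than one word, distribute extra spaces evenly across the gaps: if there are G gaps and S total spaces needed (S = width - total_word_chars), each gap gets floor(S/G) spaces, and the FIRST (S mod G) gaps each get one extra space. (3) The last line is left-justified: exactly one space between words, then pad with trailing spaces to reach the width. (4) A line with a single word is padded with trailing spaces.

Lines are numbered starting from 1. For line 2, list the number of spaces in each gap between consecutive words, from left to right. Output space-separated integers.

Answer: 7

Derivation:
Line 1: ['were', 'universe'] (min_width=13, slack=3)
Line 2: ['spoon', 'code'] (min_width=10, slack=6)
Line 3: ['hospital', 'south'] (min_width=14, slack=2)
Line 4: ['violin', 'an', 'letter'] (min_width=16, slack=0)
Line 5: ['brown', 'white'] (min_width=11, slack=5)
Line 6: ['paper', 'are'] (min_width=9, slack=7)
Line 7: ['everything', 'end'] (min_width=14, slack=2)
Line 8: ['sun', 'walk', 'and', 'two'] (min_width=16, slack=0)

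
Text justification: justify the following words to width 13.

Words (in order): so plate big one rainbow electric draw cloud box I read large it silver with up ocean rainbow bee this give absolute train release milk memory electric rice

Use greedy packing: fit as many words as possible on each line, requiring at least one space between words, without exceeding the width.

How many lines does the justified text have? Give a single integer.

Answer: 13

Derivation:
Line 1: ['so', 'plate', 'big'] (min_width=12, slack=1)
Line 2: ['one', 'rainbow'] (min_width=11, slack=2)
Line 3: ['electric', 'draw'] (min_width=13, slack=0)
Line 4: ['cloud', 'box', 'I'] (min_width=11, slack=2)
Line 5: ['read', 'large', 'it'] (min_width=13, slack=0)
Line 6: ['silver', 'with'] (min_width=11, slack=2)
Line 7: ['up', 'ocean'] (min_width=8, slack=5)
Line 8: ['rainbow', 'bee'] (min_width=11, slack=2)
Line 9: ['this', 'give'] (min_width=9, slack=4)
Line 10: ['absolute'] (min_width=8, slack=5)
Line 11: ['train', 'release'] (min_width=13, slack=0)
Line 12: ['milk', 'memory'] (min_width=11, slack=2)
Line 13: ['electric', 'rice'] (min_width=13, slack=0)
Total lines: 13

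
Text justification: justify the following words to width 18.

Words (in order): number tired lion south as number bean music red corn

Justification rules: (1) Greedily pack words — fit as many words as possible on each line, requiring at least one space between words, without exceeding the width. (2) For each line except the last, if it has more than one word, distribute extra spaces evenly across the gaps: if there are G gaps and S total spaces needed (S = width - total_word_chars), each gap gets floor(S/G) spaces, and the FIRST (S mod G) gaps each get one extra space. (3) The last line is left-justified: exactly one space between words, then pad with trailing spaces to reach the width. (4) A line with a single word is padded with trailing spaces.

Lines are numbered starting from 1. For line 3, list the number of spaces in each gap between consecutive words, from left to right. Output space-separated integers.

Answer: 3 3

Derivation:
Line 1: ['number', 'tired', 'lion'] (min_width=17, slack=1)
Line 2: ['south', 'as', 'number'] (min_width=15, slack=3)
Line 3: ['bean', 'music', 'red'] (min_width=14, slack=4)
Line 4: ['corn'] (min_width=4, slack=14)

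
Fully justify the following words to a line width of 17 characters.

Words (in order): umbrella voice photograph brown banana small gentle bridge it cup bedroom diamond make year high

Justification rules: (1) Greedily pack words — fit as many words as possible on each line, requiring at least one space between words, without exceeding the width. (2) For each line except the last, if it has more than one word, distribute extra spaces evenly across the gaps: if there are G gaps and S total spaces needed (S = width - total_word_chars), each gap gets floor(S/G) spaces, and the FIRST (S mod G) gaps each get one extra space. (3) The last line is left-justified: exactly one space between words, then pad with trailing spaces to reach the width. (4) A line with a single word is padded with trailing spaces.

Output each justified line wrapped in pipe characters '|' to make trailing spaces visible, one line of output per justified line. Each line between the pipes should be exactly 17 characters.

Answer: |umbrella    voice|
|photograph  brown|
|banana      small|
|gentle  bridge it|
|cup       bedroom|
|diamond make year|
|high             |

Derivation:
Line 1: ['umbrella', 'voice'] (min_width=14, slack=3)
Line 2: ['photograph', 'brown'] (min_width=16, slack=1)
Line 3: ['banana', 'small'] (min_width=12, slack=5)
Line 4: ['gentle', 'bridge', 'it'] (min_width=16, slack=1)
Line 5: ['cup', 'bedroom'] (min_width=11, slack=6)
Line 6: ['diamond', 'make', 'year'] (min_width=17, slack=0)
Line 7: ['high'] (min_width=4, slack=13)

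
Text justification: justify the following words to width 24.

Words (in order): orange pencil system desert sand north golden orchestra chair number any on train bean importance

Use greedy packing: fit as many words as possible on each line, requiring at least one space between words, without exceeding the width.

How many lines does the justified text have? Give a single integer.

Answer: 5

Derivation:
Line 1: ['orange', 'pencil', 'system'] (min_width=20, slack=4)
Line 2: ['desert', 'sand', 'north', 'golden'] (min_width=24, slack=0)
Line 3: ['orchestra', 'chair', 'number'] (min_width=22, slack=2)
Line 4: ['any', 'on', 'train', 'bean'] (min_width=17, slack=7)
Line 5: ['importance'] (min_width=10, slack=14)
Total lines: 5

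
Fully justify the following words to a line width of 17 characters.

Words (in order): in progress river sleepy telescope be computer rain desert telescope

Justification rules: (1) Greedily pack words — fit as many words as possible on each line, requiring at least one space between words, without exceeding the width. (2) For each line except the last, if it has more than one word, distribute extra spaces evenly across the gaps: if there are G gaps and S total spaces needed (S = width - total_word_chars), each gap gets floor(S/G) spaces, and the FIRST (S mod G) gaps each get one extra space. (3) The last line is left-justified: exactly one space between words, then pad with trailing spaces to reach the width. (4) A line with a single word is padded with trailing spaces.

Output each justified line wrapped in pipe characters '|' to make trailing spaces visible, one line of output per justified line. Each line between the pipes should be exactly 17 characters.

Answer: |in progress river|
|sleepy  telescope|
|be  computer rain|
|desert telescope |

Derivation:
Line 1: ['in', 'progress', 'river'] (min_width=17, slack=0)
Line 2: ['sleepy', 'telescope'] (min_width=16, slack=1)
Line 3: ['be', 'computer', 'rain'] (min_width=16, slack=1)
Line 4: ['desert', 'telescope'] (min_width=16, slack=1)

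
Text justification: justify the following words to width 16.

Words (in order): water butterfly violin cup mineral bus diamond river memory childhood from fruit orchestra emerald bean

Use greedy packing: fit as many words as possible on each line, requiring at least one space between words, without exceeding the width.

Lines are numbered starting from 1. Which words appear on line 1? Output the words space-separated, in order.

Answer: water butterfly

Derivation:
Line 1: ['water', 'butterfly'] (min_width=15, slack=1)
Line 2: ['violin', 'cup'] (min_width=10, slack=6)
Line 3: ['mineral', 'bus'] (min_width=11, slack=5)
Line 4: ['diamond', 'river'] (min_width=13, slack=3)
Line 5: ['memory', 'childhood'] (min_width=16, slack=0)
Line 6: ['from', 'fruit'] (min_width=10, slack=6)
Line 7: ['orchestra'] (min_width=9, slack=7)
Line 8: ['emerald', 'bean'] (min_width=12, slack=4)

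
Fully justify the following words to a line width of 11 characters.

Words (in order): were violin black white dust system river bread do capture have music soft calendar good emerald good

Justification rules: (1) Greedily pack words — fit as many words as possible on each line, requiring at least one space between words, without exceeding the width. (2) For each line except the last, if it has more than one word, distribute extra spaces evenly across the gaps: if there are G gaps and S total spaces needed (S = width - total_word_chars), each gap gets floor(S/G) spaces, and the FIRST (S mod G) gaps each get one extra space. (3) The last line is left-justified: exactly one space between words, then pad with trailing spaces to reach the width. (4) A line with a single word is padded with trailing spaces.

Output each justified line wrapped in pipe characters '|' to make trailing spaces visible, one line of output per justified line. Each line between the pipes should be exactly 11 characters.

Line 1: ['were', 'violin'] (min_width=11, slack=0)
Line 2: ['black', 'white'] (min_width=11, slack=0)
Line 3: ['dust', 'system'] (min_width=11, slack=0)
Line 4: ['river', 'bread'] (min_width=11, slack=0)
Line 5: ['do', 'capture'] (min_width=10, slack=1)
Line 6: ['have', 'music'] (min_width=10, slack=1)
Line 7: ['soft'] (min_width=4, slack=7)
Line 8: ['calendar'] (min_width=8, slack=3)
Line 9: ['good'] (min_width=4, slack=7)
Line 10: ['emerald'] (min_width=7, slack=4)
Line 11: ['good'] (min_width=4, slack=7)

Answer: |were violin|
|black white|
|dust system|
|river bread|
|do  capture|
|have  music|
|soft       |
|calendar   |
|good       |
|emerald    |
|good       |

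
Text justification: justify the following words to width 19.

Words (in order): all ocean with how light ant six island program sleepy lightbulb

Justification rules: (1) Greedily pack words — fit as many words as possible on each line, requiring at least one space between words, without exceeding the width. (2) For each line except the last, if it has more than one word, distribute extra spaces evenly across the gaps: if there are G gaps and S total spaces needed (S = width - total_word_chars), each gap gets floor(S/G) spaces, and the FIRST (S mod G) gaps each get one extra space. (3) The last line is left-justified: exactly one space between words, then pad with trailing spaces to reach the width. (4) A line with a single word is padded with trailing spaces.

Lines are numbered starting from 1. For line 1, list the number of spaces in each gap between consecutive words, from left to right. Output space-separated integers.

Answer: 2 1 1

Derivation:
Line 1: ['all', 'ocean', 'with', 'how'] (min_width=18, slack=1)
Line 2: ['light', 'ant', 'six'] (min_width=13, slack=6)
Line 3: ['island', 'program'] (min_width=14, slack=5)
Line 4: ['sleepy', 'lightbulb'] (min_width=16, slack=3)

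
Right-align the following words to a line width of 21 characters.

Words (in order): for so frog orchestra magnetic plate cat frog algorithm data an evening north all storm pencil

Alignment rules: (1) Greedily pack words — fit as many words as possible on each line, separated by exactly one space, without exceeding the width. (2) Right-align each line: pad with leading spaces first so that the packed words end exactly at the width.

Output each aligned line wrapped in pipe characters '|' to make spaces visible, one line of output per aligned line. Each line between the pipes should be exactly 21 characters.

Line 1: ['for', 'so', 'frog', 'orchestra'] (min_width=21, slack=0)
Line 2: ['magnetic', 'plate', 'cat'] (min_width=18, slack=3)
Line 3: ['frog', 'algorithm', 'data'] (min_width=19, slack=2)
Line 4: ['an', 'evening', 'north', 'all'] (min_width=20, slack=1)
Line 5: ['storm', 'pencil'] (min_width=12, slack=9)

Answer: |for so frog orchestra|
|   magnetic plate cat|
|  frog algorithm data|
| an evening north all|
|         storm pencil|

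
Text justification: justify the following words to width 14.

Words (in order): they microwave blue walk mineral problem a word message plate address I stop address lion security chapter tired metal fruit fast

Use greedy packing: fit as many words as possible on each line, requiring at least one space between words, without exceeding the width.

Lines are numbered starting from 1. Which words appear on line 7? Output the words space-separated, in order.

Line 1: ['they', 'microwave'] (min_width=14, slack=0)
Line 2: ['blue', 'walk'] (min_width=9, slack=5)
Line 3: ['mineral'] (min_width=7, slack=7)
Line 4: ['problem', 'a', 'word'] (min_width=14, slack=0)
Line 5: ['message', 'plate'] (min_width=13, slack=1)
Line 6: ['address', 'I', 'stop'] (min_width=14, slack=0)
Line 7: ['address', 'lion'] (min_width=12, slack=2)
Line 8: ['security'] (min_width=8, slack=6)
Line 9: ['chapter', 'tired'] (min_width=13, slack=1)
Line 10: ['metal', 'fruit'] (min_width=11, slack=3)
Line 11: ['fast'] (min_width=4, slack=10)

Answer: address lion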